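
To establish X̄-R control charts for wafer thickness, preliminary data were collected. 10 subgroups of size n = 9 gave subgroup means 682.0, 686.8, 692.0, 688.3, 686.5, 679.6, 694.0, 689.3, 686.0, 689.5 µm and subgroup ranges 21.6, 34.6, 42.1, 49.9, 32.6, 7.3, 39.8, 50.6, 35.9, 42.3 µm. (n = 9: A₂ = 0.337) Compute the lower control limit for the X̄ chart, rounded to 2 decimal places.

X̄̄ = (682.0 + 686.8 + 692.0 + 688.3 + 686.5 + 679.6 + 694.0 + 689.3 + 686.0 + 689.5) / 10 = 6874.0000 / 10 = 687.4000
R̄ = (21.6 + 34.6 + 42.1 + 49.9 + 32.6 + 7.3 + 39.8 + 50.6 + 35.9 + 42.3) / 10 = 356.7000 / 10 = 35.6700
LCL = X̄̄ − A₂·R̄ = 687.4000 − 0.337 × 35.6700 = 675.3792

675.38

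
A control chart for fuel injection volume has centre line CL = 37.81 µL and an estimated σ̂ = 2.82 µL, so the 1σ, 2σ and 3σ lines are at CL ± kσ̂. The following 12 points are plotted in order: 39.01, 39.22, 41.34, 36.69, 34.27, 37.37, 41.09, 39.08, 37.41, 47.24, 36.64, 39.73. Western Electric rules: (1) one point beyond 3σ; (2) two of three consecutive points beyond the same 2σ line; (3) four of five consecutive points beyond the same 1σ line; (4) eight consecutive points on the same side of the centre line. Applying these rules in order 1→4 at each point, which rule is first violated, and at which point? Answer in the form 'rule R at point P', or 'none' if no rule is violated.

rule 1 at point 10

Zone of each point (C = within 1σ̂, B = 1σ̂–2σ̂, A = 2σ̂–3σ̂, * = beyond 3σ̂; sign = side of CL): 1:+C, 2:+C, 3:+B, 4:-C, 5:-B, 6:-C, 7:+B, 8:+C, 9:-C, 10:+*, 11:-C, 12:+C
Rule 1 (one point beyond the 3σ limits) is satisfied at point 10.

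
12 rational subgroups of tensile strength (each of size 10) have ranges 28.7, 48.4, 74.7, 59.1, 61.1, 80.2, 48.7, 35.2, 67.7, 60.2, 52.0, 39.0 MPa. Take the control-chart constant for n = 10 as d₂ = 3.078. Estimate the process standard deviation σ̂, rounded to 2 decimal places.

R̄ = (28.7 + 48.4 + 74.7 + 59.1 + 61.1 + 80.2 + 48.7 + 35.2 + 67.7 + 60.2 + 52.0 + 39.0) / 12 = 54.5833
σ̂ = R̄ / d₂ = 54.5833 / 3.078 = 17.7334

17.73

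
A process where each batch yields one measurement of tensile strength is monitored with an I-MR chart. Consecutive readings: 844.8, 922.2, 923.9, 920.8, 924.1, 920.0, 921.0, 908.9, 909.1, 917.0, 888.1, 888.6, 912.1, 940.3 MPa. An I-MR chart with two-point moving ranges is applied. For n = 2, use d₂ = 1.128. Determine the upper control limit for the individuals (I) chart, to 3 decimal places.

X̄ = (844.8 + 922.2 + 923.9 + 920.8 + 924.1 + 920.0 + 921.0 + 908.9 + 909.1 + 917.0 + 888.1 + 888.6 + 912.1 + 940.3) / 14 = 910.0643
Moving ranges: 77.4, 1.7, 3.1, 3.3, 4.1, 1.0, 12.1, 0.2, 7.9, 28.9, 0.5, 23.5, 28.2; M̄R̄ = 191.9000 / 13 = 14.7615
UCL = X̄ + 3·M̄R̄/d₂ = 910.0643 + 3 × 14.7615 / 1.128 = 949.3237

949.324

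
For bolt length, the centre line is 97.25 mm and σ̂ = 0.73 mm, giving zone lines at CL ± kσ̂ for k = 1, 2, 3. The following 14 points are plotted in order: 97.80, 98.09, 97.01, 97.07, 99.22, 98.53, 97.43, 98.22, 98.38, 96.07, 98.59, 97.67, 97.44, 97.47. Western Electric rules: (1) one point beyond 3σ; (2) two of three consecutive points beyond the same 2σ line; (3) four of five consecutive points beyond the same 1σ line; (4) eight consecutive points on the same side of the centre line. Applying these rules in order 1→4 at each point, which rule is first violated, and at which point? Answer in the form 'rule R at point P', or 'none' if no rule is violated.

rule 3 at point 9

Zone of each point (C = within 1σ̂, B = 1σ̂–2σ̂, A = 2σ̂–3σ̂, * = beyond 3σ̂; sign = side of CL): 1:+C, 2:+B, 3:-C, 4:-C, 5:+A, 6:+B, 7:+C, 8:+B, 9:+B, 10:-B, 11:+B, 12:+C, 13:+C, 14:+C
Rule 3 (four of five consecutive points beyond the same 1σ limit) is satisfied at point 9.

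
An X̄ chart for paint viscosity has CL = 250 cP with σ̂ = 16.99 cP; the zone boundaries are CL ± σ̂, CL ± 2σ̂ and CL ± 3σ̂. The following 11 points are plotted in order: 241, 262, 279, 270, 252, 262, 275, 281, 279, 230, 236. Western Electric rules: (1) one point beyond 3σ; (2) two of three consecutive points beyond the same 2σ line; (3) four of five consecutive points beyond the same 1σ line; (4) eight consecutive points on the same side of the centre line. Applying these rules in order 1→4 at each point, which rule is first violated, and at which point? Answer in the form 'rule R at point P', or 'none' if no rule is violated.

Zone of each point (C = within 1σ̂, B = 1σ̂–2σ̂, A = 2σ̂–3σ̂, * = beyond 3σ̂; sign = side of CL): 1:-C, 2:+C, 3:+B, 4:+B, 5:+C, 6:+C, 7:+B, 8:+B, 9:+B, 10:-B, 11:-C
Rule 4 (eight consecutive points on the same side of the centre line) is satisfied at point 9.

rule 4 at point 9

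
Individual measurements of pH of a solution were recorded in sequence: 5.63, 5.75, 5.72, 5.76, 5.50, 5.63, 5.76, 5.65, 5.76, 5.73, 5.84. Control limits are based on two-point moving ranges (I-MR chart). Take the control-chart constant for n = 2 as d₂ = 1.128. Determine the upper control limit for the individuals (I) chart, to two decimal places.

5.99

X̄ = (5.63 + 5.75 + 5.72 + 5.76 + 5.50 + 5.63 + 5.76 + 5.65 + 5.76 + 5.73 + 5.84) / 11 = 5.7027
Moving ranges: 0.12, 0.03, 0.04, 0.26, 0.13, 0.13, 0.11, 0.11, 0.03, 0.11; M̄R̄ = 1.0700 / 10 = 0.1070
UCL = X̄ + 3·M̄R̄/d₂ = 5.7027 + 3 × 0.1070 / 1.128 = 5.9873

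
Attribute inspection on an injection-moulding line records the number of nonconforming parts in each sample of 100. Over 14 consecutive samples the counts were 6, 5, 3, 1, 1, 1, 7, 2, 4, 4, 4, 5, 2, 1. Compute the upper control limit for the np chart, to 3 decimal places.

8.634

p̄ = Σdᵢ / (k·n) = 46 / (14 × 100) = 0.03286
UCL = np̄ + 3·√(np̄(1−p̄)) = 3.2857 + 3 × √(3.2857×0.96714) = 3.2857 + 3 × 1.7826 = 8.6336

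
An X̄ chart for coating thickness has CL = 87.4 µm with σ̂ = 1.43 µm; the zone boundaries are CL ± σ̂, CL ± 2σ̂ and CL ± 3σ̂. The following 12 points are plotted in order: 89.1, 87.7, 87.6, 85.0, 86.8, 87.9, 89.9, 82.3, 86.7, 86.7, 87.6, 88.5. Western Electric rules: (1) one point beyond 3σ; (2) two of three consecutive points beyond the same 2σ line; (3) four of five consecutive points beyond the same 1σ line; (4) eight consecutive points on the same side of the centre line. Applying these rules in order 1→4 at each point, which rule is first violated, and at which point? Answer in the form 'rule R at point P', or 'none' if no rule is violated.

rule 1 at point 8

Zone of each point (C = within 1σ̂, B = 1σ̂–2σ̂, A = 2σ̂–3σ̂, * = beyond 3σ̂; sign = side of CL): 1:+B, 2:+C, 3:+C, 4:-B, 5:-C, 6:+C, 7:+B, 8:-*, 9:-C, 10:-C, 11:+C, 12:+C
Rule 1 (one point beyond the 3σ limits) is satisfied at point 8.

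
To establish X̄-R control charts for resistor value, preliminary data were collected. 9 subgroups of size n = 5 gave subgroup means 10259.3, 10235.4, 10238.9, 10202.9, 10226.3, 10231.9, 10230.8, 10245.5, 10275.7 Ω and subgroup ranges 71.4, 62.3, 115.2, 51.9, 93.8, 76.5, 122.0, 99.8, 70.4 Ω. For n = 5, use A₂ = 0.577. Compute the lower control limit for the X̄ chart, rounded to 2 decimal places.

X̄̄ = (10259.3 + 10235.4 + 10238.9 + 10202.9 + 10226.3 + 10231.9 + 10230.8 + 10245.5 + 10275.7) / 9 = 92146.7000 / 9 = 10238.5222
R̄ = (71.4 + 62.3 + 115.2 + 51.9 + 93.8 + 76.5 + 122.0 + 99.8 + 70.4) / 9 = 763.3000 / 9 = 84.8111
LCL = X̄̄ − A₂·R̄ = 10238.5222 − 0.577 × 84.8111 = 10189.5862

10189.59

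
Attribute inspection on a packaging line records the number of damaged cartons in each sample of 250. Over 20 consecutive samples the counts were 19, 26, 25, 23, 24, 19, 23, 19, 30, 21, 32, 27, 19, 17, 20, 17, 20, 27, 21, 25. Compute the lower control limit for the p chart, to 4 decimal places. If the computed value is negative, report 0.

0.0363

p̄ = Σdᵢ / (k·n) = 454 / (20 × 250) = 0.09080
LCL = p̄ − 3·√(p̄(1−p̄)/n) = 0.09080 − 3 × 0.01817 = 0.03628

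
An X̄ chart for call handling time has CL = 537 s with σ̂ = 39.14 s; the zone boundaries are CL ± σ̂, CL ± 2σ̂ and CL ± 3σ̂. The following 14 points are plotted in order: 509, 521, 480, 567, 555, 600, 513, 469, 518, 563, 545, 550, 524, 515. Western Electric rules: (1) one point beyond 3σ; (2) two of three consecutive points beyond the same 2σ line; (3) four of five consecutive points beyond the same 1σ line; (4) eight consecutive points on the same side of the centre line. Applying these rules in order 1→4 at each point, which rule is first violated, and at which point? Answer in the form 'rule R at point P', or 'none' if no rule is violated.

Zone of each point (C = within 1σ̂, B = 1σ̂–2σ̂, A = 2σ̂–3σ̂, * = beyond 3σ̂; sign = side of CL): 1:-C, 2:-C, 3:-B, 4:+C, 5:+C, 6:+B, 7:-C, 8:-B, 9:-C, 10:+C, 11:+C, 12:+C, 13:-C, 14:-C
No rule fires across all 14 points.

none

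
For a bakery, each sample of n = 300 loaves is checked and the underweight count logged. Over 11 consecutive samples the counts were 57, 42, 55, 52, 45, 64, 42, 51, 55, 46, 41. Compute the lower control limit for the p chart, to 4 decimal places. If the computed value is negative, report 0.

0.1021

p̄ = Σdᵢ / (k·n) = 550 / (11 × 300) = 0.16667
LCL = p̄ − 3·√(p̄(1−p̄)/n) = 0.16667 − 3 × 0.02152 = 0.10212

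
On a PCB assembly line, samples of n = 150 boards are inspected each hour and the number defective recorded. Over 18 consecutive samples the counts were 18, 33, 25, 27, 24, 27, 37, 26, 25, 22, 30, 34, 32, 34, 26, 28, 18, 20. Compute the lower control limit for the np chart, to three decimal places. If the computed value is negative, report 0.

12.884

p̄ = Σdᵢ / (k·n) = 486 / (18 × 150) = 0.18000
LCL = np̄ − 3·√(np̄(1−p̄)) = 27.0000 − 3 × 4.7053 = 12.8841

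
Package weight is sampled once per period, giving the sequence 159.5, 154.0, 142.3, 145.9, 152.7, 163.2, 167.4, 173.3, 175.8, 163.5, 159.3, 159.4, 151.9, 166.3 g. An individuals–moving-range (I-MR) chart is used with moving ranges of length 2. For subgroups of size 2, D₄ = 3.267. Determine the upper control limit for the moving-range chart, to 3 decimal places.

22.417

Moving ranges: 5.5, 11.7, 3.6, 6.8, 10.5, 4.2, 5.9, 2.5, 12.3, 4.2, 0.1, 7.5, 14.4; M̄R̄ = 89.2000 / 13 = 6.8615
UCL_MR = D₄·M̄R̄ = 3.267 × 6.8615 = 22.4166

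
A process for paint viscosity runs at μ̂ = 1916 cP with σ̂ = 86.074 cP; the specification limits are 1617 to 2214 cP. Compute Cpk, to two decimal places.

1.15

Cpu = (USL − μ̂) / (3σ̂) = (2214 − 1916) / (3 × 86.074) = 1.1540; Cpl = (μ̂ − LSL) / (3σ̂) = (1916 − 1617) / (3 × 86.074) = 1.1579; Cpk = min(Cpu, Cpl) = 1.1540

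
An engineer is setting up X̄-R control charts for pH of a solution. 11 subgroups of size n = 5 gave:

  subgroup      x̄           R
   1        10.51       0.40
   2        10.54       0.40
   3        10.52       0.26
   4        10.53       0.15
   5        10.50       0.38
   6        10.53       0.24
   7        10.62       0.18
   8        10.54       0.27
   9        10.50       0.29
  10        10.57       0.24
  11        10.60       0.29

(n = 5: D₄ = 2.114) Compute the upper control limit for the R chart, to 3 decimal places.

R̄ = (0.40 + 0.40 + 0.26 + 0.15 + 0.38 + 0.24 + 0.18 + 0.27 + 0.29 + 0.24 + 0.29) / 11 = 3.1000 / 11 = 0.2818
UCL_R = D₄·R̄ = 2.114 × 0.2818 = 0.5958

0.596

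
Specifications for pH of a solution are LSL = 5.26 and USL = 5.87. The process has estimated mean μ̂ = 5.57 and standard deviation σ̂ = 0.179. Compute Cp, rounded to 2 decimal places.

0.57

Cp = (USL − LSL) / (6σ̂) = (5.87 − 5.26) / (6 × 0.179) = 0.6100 / 1.0740 = 0.5680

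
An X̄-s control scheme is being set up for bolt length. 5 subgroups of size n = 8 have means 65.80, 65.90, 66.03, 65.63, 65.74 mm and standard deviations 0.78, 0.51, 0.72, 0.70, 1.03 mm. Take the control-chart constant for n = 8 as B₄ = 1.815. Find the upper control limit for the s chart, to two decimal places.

s̄ = (0.78 + 0.51 + 0.72 + 0.70 + 1.03) / 5 = 0.7480
UCL_s = B₄·s̄ = 1.815 × 0.7480 = 1.3576

1.36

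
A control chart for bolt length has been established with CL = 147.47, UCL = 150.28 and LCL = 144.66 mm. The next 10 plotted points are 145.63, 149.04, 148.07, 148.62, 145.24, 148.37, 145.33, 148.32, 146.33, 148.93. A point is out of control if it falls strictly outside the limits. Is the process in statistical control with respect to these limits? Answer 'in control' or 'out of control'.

All 10 points lie within [144.66, 150.28].

in control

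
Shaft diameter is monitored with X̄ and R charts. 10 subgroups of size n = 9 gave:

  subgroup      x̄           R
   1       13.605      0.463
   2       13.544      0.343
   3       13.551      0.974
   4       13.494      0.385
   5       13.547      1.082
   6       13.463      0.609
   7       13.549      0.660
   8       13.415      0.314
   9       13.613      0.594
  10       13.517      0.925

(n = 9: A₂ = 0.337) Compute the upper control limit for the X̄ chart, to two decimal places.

13.74

X̄̄ = (13.605 + 13.544 + 13.551 + 13.494 + 13.547 + 13.463 + 13.549 + 13.415 + 13.613 + 13.517) / 10 = 135.2980 / 10 = 13.5298
R̄ = (0.463 + 0.343 + 0.974 + 0.385 + 1.082 + 0.609 + 0.660 + 0.314 + 0.594 + 0.925) / 10 = 6.3490 / 10 = 0.6349
UCL = X̄̄ + A₂·R̄ = 13.5298 + 0.337 × 0.6349 = 13.7438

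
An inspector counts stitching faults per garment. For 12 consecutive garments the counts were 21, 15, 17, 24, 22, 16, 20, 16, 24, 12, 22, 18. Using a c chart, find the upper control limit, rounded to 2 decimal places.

31.96

c̄ = (21 + 15 + 17 + 24 + 22 + 16 + 20 + 16 + 24 + 12 + 22 + 18) / 12 = 227 / 12 = 18.9167
UCL = c̄ + 3√c̄ = 18.9167 + 3 × √18.9167 = 18.9167 + 3 × 4.3493 = 31.9647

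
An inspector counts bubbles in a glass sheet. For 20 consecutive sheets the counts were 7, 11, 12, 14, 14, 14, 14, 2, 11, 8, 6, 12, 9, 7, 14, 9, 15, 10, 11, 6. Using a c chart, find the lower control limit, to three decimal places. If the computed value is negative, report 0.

0.672

c̄ = (7 + 11 + 12 + 14 + 14 + 14 + 14 + 2 + 11 + 8 + 6 + 12 + 9 + 7 + 14 + 9 + 15 + 10 + 11 + 6) / 20 = 206 / 20 = 10.3000
LCL = c̄ − 3√c̄ = 10.3000 − 3 × 3.2094 = 0.6719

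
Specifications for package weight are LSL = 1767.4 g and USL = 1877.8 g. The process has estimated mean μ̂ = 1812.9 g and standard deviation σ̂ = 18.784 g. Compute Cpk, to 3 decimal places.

Cpu = (USL − μ̂) / (3σ̂) = (1877.8 − 1812.9) / (3 × 18.784) = 1.1517; Cpl = (μ̂ − LSL) / (3σ̂) = (1812.9 − 1767.4) / (3 × 18.784) = 0.8074; Cpk = min(Cpu, Cpl) = 0.8074

0.807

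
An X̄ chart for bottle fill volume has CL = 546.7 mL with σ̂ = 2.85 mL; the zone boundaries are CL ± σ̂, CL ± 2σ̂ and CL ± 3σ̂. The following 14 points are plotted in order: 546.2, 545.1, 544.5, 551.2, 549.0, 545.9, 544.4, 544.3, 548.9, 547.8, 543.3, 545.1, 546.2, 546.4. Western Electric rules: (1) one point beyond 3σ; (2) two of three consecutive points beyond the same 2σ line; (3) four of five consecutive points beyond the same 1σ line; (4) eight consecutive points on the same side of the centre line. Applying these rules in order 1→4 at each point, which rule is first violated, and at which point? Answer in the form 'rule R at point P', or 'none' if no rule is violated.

Zone of each point (C = within 1σ̂, B = 1σ̂–2σ̂, A = 2σ̂–3σ̂, * = beyond 3σ̂; sign = side of CL): 1:-C, 2:-C, 3:-C, 4:+B, 5:+C, 6:-C, 7:-C, 8:-C, 9:+C, 10:+C, 11:-B, 12:-C, 13:-C, 14:-C
No rule fires across all 14 points.

none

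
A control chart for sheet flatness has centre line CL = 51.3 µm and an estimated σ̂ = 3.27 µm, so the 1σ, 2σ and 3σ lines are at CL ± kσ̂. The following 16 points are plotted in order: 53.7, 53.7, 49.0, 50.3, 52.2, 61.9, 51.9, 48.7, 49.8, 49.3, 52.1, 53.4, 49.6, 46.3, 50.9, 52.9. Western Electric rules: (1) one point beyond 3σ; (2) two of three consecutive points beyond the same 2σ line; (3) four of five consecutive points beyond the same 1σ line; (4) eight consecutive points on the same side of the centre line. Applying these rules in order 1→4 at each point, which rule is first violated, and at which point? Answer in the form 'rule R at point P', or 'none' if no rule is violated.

Zone of each point (C = within 1σ̂, B = 1σ̂–2σ̂, A = 2σ̂–3σ̂, * = beyond 3σ̂; sign = side of CL): 1:+C, 2:+C, 3:-C, 4:-C, 5:+C, 6:+*, 7:+C, 8:-C, 9:-C, 10:-C, 11:+C, 12:+C, 13:-C, 14:-B, 15:-C, 16:+C
Rule 1 (one point beyond the 3σ limits) is satisfied at point 6.

rule 1 at point 6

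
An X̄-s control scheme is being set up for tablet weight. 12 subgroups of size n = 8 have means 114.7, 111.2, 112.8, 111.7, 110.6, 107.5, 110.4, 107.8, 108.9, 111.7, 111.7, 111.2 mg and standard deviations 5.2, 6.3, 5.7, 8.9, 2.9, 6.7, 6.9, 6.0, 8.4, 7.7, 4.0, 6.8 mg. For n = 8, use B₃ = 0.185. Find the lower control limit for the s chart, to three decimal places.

s̄ = (5.2 + 6.3 + 5.7 + 8.9 + 2.9 + 6.7 + 6.9 + 6.0 + 8.4 + 7.7 + 4.0 + 6.8) / 12 = 6.2917
LCL_s = B₃·s̄ = 0.185 × 6.2917 = 1.1640

1.164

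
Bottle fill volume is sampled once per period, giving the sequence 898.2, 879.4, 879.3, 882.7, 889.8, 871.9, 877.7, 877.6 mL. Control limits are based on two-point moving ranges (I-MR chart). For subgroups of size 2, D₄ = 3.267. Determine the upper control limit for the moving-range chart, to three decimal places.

24.829

Moving ranges: 18.8, 0.1, 3.4, 7.1, 17.9, 5.8, 0.1; M̄R̄ = 53.2000 / 7 = 7.6000
UCL_MR = D₄·M̄R̄ = 3.267 × 7.6000 = 24.8292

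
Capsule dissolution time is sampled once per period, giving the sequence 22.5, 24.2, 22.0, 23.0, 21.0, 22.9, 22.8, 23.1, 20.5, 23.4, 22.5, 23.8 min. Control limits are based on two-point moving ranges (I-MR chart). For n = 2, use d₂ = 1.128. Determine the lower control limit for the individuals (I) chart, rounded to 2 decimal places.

X̄ = (22.5 + 24.2 + 22.0 + 23.0 + 21.0 + 22.9 + 22.8 + 23.1 + 20.5 + 23.4 + 22.5 + 23.8) / 12 = 22.6417
Moving ranges: 1.7, 2.2, 1.0, 2.0, 1.9, 0.1, 0.3, 2.6, 2.9, 0.9, 1.3; M̄R̄ = 16.9000 / 11 = 1.5364
LCL = X̄ − 3·M̄R̄/d₂ = 22.6417 − 3 × 1.5364 / 1.128 = 18.5556

18.56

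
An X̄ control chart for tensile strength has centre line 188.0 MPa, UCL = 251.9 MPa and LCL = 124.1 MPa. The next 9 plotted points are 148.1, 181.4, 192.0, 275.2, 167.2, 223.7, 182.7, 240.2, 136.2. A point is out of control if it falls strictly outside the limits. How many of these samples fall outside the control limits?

1

Compare each point to [124.1, 251.9]: sample 4 = 275.2 > UCL.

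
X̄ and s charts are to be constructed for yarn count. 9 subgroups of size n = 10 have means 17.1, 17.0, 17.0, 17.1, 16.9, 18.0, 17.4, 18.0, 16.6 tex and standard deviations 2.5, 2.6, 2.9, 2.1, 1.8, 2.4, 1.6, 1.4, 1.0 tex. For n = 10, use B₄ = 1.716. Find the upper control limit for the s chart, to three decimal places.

3.489

s̄ = (2.5 + 2.6 + 2.9 + 2.1 + 1.8 + 2.4 + 1.6 + 1.4 + 1.0) / 9 = 2.0333
UCL_s = B₄·s̄ = 1.716 × 2.0333 = 3.4892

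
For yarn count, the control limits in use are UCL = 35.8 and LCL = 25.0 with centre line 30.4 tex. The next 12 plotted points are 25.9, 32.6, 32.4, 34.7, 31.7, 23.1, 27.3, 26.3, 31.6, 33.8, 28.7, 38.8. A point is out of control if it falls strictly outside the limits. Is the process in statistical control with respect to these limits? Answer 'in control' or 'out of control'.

out of control

Compare each point to [25.0, 35.8]: sample 6 = 23.1 < LCL; sample 12 = 38.8 > UCL.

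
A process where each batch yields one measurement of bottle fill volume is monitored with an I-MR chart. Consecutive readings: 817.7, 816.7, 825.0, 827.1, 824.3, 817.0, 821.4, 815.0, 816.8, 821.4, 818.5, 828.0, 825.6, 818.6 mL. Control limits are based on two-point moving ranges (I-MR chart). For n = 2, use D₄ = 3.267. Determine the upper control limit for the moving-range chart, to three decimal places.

15.204

Moving ranges: 1.0, 8.3, 2.1, 2.8, 7.3, 4.4, 6.4, 1.8, 4.6, 2.9, 9.5, 2.4, 7.0; M̄R̄ = 60.5000 / 13 = 4.6538
UCL_MR = D₄·M̄R̄ = 3.267 × 4.6538 = 15.2041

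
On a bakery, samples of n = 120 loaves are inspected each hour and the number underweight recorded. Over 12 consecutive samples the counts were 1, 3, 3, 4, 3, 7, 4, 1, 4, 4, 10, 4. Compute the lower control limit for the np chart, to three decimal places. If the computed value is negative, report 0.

0.000

p̄ = Σdᵢ / (k·n) = 48 / (12 × 120) = 0.03333
LCL = np̄ − 3·√(np̄(1−p̄)) = 4.0000 − 3 × 1.9664 = -1.8992 → 0 (negative, so LCL = 0)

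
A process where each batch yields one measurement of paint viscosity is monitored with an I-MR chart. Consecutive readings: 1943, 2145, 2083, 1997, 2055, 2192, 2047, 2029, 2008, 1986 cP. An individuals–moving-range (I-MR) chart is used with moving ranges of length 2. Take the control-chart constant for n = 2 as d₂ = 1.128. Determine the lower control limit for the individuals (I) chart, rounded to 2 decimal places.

X̄ = (1943 + 2145 + 2083 + 1997 + 2055 + 2192 + 2047 + 2029 + 2008 + 1986) / 10 = 2048.5000
Moving ranges: 202, 62, 86, 58, 137, 145, 18, 21, 22; M̄R̄ = 751.0000 / 9 = 83.4444
LCL = X̄ − 3·M̄R̄/d₂ = 2048.5000 − 3 × 83.4444 / 1.128 = 1826.5733

1826.57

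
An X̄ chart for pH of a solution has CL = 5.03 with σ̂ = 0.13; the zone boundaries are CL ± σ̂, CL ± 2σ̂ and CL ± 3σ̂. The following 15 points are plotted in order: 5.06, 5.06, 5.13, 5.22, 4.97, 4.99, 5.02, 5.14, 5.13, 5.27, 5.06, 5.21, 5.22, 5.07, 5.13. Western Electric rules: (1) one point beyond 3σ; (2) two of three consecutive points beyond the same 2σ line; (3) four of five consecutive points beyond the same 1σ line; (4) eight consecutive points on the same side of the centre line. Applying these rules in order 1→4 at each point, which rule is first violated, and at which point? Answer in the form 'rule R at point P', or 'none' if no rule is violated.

rule 4 at point 15

Zone of each point (C = within 1σ̂, B = 1σ̂–2σ̂, A = 2σ̂–3σ̂, * = beyond 3σ̂; sign = side of CL): 1:+C, 2:+C, 3:+C, 4:+B, 5:-C, 6:-C, 7:-C, 8:+C, 9:+C, 10:+B, 11:+C, 12:+B, 13:+B, 14:+C, 15:+C
Rule 4 (eight consecutive points on the same side of the centre line) is satisfied at point 15.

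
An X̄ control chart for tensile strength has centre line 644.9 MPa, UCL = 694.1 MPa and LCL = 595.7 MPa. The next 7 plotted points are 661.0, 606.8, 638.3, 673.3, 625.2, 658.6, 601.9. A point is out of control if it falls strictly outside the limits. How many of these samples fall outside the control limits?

All 7 points lie within [595.7, 694.1].

0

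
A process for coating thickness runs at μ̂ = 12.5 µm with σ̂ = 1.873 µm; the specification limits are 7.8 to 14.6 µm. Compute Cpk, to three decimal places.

0.374

Cpu = (USL − μ̂) / (3σ̂) = (14.6 − 12.5) / (3 × 1.873) = 0.3737; Cpl = (μ̂ − LSL) / (3σ̂) = (12.5 − 7.8) / (3 × 1.873) = 0.8364; Cpk = min(Cpu, Cpl) = 0.3737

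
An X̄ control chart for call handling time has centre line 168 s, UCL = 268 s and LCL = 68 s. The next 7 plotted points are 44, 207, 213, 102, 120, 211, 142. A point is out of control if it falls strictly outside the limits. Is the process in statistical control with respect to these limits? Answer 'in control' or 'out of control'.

out of control

Compare each point to [68, 268]: sample 1 = 44 < LCL.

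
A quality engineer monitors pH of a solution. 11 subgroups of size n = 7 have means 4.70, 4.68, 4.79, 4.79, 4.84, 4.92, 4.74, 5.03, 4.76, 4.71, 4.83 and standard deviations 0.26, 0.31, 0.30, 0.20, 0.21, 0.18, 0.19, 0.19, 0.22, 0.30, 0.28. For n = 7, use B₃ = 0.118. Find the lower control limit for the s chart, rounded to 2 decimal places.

s̄ = (0.26 + 0.31 + 0.30 + 0.20 + 0.21 + 0.18 + 0.19 + 0.19 + 0.22 + 0.30 + 0.28) / 11 = 0.2400
LCL_s = B₃·s̄ = 0.118 × 0.2400 = 0.0283

0.03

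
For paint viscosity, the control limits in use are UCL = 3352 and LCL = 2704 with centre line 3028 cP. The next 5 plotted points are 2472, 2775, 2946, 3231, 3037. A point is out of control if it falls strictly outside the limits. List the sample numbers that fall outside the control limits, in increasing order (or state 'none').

Compare each point to [2704, 3352]: sample 1 = 2472 < LCL.

1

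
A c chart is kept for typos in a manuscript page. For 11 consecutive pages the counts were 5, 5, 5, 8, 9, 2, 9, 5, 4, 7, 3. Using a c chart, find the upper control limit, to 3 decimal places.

c̄ = (5 + 5 + 5 + 8 + 9 + 2 + 9 + 5 + 4 + 7 + 3) / 11 = 62 / 11 = 5.6364
UCL = c̄ + 3√c̄ = 5.6364 + 3 × √5.6364 = 5.6364 + 3 × 2.3741 = 12.7587

12.759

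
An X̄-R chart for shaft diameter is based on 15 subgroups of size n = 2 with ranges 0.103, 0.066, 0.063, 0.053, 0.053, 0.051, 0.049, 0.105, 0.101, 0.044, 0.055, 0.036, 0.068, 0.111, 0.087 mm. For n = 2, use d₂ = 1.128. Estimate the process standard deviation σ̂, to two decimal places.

0.06

R̄ = (0.103 + 0.066 + 0.063 + 0.053 + 0.053 + 0.051 + 0.049 + 0.105 + 0.101 + 0.044 + 0.055 + 0.036 + 0.068 + 0.111 + 0.087) / 15 = 0.0697
σ̂ = R̄ / d₂ = 0.0697 / 1.128 = 0.0618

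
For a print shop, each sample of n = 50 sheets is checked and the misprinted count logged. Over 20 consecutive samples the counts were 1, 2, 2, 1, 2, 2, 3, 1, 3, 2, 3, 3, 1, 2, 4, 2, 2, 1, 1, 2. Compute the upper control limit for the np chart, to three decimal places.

6.157

p̄ = Σdᵢ / (k·n) = 40 / (20 × 50) = 0.04000
UCL = np̄ + 3·√(np̄(1−p̄)) = 2.0000 + 3 × √(2.0000×0.96000) = 2.0000 + 3 × 1.3856 = 6.1569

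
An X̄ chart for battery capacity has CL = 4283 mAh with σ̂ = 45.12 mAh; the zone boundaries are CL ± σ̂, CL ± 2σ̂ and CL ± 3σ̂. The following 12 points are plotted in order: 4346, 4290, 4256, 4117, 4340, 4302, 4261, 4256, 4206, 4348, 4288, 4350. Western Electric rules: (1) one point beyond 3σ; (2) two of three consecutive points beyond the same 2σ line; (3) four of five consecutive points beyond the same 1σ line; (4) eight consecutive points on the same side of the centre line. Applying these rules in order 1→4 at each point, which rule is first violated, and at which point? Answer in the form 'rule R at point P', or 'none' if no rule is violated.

Zone of each point (C = within 1σ̂, B = 1σ̂–2σ̂, A = 2σ̂–3σ̂, * = beyond 3σ̂; sign = side of CL): 1:+B, 2:+C, 3:-C, 4:-*, 5:+B, 6:+C, 7:-C, 8:-C, 9:-B, 10:+B, 11:+C, 12:+B
Rule 1 (one point beyond the 3σ limits) is satisfied at point 4.

rule 1 at point 4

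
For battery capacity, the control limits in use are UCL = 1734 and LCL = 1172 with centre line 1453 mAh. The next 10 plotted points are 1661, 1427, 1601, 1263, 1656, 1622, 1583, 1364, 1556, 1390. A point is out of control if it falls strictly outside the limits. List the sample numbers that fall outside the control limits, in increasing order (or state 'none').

none

All 10 points lie within [1172, 1734].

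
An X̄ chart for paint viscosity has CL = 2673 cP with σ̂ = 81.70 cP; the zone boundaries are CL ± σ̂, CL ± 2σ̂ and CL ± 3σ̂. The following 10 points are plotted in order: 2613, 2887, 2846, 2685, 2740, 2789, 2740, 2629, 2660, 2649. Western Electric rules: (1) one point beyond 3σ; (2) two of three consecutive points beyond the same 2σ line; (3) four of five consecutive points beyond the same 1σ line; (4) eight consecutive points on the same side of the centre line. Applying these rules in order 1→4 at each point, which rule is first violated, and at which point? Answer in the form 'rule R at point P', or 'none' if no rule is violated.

rule 2 at point 3

Zone of each point (C = within 1σ̂, B = 1σ̂–2σ̂, A = 2σ̂–3σ̂, * = beyond 3σ̂; sign = side of CL): 1:-C, 2:+A, 3:+A, 4:+C, 5:+C, 6:+B, 7:+C, 8:-C, 9:-C, 10:-C
Rule 2 (two of three consecutive points beyond the same 2σ limit) is satisfied at point 3.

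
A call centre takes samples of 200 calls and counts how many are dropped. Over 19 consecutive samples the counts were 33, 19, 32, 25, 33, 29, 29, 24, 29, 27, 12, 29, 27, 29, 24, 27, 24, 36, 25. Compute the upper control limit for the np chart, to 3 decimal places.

p̄ = Σdᵢ / (k·n) = 513 / (19 × 200) = 0.13500
UCL = np̄ + 3·√(np̄(1−p̄)) = 27.0000 + 3 × √(27.0000×0.86500) = 27.0000 + 3 × 4.8327 = 41.4981

41.498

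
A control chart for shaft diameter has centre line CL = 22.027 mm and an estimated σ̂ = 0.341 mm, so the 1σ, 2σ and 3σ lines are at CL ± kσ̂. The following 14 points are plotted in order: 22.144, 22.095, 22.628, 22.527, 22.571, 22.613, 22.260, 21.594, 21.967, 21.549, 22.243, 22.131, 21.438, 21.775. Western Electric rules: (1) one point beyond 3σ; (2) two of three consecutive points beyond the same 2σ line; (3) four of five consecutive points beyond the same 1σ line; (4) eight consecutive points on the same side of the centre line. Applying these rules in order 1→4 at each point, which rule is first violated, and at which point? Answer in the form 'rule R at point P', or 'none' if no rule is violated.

rule 3 at point 6

Zone of each point (C = within 1σ̂, B = 1σ̂–2σ̂, A = 2σ̂–3σ̂, * = beyond 3σ̂; sign = side of CL): 1:+C, 2:+C, 3:+B, 4:+B, 5:+B, 6:+B, 7:+C, 8:-B, 9:-C, 10:-B, 11:+C, 12:+C, 13:-B, 14:-C
Rule 3 (four of five consecutive points beyond the same 1σ limit) is satisfied at point 6.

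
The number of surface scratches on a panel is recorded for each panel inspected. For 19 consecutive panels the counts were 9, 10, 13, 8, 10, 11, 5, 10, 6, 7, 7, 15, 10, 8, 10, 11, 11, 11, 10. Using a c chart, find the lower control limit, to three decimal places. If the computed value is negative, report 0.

0.294

c̄ = (9 + 10 + 13 + 8 + 10 + 11 + 5 + 10 + 6 + 7 + 7 + 15 + 10 + 8 + 10 + 11 + 11 + 11 + 10) / 19 = 182 / 19 = 9.5789
LCL = c̄ − 3√c̄ = 9.5789 − 3 × 3.0950 = 0.2940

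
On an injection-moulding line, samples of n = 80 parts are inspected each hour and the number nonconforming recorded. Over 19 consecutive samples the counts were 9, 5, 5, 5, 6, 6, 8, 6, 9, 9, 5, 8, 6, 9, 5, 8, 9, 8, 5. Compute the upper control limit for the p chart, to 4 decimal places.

p̄ = Σdᵢ / (k·n) = 131 / (19 × 80) = 0.08618
UCL = p̄ + 3·√(p̄(1−p̄)/n) = 0.08618 + 3 × √(0.08618×0.91382/80) = 0.08618 + 3 × 0.03138 = 0.18031

0.1803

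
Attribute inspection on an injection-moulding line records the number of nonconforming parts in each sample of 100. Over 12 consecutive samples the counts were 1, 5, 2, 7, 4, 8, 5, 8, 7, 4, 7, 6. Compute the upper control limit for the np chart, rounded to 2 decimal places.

p̄ = Σdᵢ / (k·n) = 64 / (12 × 100) = 0.05333
UCL = np̄ + 3·√(np̄(1−p̄)) = 5.3333 + 3 × √(5.3333×0.94667) = 5.3333 + 3 × 2.2470 = 12.0743

12.07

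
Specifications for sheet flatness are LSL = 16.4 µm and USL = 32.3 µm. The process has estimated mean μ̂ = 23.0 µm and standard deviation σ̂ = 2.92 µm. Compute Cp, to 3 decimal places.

Cp = (USL − LSL) / (6σ̂) = (32.3 − 16.4) / (6 × 2.92) = 15.9000 / 17.5200 = 0.9075

0.908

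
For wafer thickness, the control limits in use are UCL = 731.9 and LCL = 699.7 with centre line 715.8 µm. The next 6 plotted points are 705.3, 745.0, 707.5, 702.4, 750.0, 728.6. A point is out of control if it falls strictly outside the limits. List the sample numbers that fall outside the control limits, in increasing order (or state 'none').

2, 5

Compare each point to [699.7, 731.9]: sample 2 = 745.0 > UCL; sample 5 = 750.0 > UCL.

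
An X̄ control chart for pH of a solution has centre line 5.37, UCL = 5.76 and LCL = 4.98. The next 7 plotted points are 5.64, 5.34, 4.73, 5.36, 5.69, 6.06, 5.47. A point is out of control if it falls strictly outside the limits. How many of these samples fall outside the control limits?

2

Compare each point to [4.98, 5.76]: sample 3 = 4.73 < LCL; sample 6 = 6.06 > UCL.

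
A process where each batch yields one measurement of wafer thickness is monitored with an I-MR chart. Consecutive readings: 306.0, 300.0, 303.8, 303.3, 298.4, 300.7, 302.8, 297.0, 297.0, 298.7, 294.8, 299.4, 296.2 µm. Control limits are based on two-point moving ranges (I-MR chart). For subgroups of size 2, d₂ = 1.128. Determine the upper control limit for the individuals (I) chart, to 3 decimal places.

308.453

X̄ = (306.0 + 300.0 + 303.8 + 303.3 + 298.4 + 300.7 + 302.8 + 297.0 + 297.0 + 298.7 + 294.8 + 299.4 + 296.2) / 13 = 299.8538
Moving ranges: 6.0, 3.8, 0.5, 4.9, 2.3, 2.1, 5.8, 0.0, 1.7, 3.9, 4.6, 3.2; M̄R̄ = 38.8000 / 12 = 3.2333
UCL = X̄ + 3·M̄R̄/d₂ = 299.8538 + 3 × 3.2333 / 1.128 = 308.4531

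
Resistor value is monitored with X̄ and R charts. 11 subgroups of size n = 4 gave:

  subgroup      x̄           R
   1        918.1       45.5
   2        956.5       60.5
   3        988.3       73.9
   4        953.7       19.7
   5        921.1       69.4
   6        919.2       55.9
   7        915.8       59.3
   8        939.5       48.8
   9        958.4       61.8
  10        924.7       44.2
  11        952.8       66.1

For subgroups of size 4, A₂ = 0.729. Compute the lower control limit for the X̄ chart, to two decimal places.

900.63

X̄̄ = (918.1 + 956.5 + 988.3 + 953.7 + 921.1 + 919.2 + 915.8 + 939.5 + 958.4 + 924.7 + 952.8) / 11 = 10348.1000 / 11 = 940.7364
R̄ = (45.5 + 60.5 + 73.9 + 19.7 + 69.4 + 55.9 + 59.3 + 48.8 + 61.8 + 44.2 + 66.1) / 11 = 605.1000 / 11 = 55.0091
LCL = X̄̄ − A₂·R̄ = 940.7364 − 0.729 × 55.0091 = 900.6347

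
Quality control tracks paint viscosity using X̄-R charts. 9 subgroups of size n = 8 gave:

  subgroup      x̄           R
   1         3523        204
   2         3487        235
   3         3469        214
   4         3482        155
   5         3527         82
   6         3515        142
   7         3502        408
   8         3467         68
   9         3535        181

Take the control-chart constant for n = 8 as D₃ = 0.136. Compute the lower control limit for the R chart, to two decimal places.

25.52

R̄ = (204 + 235 + 214 + 155 + 82 + 142 + 408 + 68 + 181) / 9 = 1689.0000 / 9 = 187.6667
LCL_R = D₃·R̄ = 0.136 × 187.6667 = 25.5227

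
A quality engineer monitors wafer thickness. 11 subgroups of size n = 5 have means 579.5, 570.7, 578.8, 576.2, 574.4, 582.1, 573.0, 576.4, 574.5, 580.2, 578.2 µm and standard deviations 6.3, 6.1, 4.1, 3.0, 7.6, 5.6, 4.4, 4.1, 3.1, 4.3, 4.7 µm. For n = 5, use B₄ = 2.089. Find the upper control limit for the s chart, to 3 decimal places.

10.122

s̄ = (6.3 + 6.1 + 4.1 + 3.0 + 7.6 + 5.6 + 4.4 + 4.1 + 3.1 + 4.3 + 4.7) / 11 = 4.8455
UCL_s = B₄·s̄ = 2.089 × 4.8455 = 10.1222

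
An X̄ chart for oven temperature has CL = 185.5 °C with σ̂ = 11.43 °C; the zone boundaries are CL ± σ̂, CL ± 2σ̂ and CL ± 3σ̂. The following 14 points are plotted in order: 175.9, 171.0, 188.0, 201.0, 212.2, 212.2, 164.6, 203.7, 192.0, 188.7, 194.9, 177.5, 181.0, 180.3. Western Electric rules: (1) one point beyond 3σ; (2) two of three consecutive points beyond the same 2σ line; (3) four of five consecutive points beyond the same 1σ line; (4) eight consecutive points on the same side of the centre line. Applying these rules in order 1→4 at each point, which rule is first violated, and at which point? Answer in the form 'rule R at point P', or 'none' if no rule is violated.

Zone of each point (C = within 1σ̂, B = 1σ̂–2σ̂, A = 2σ̂–3σ̂, * = beyond 3σ̂; sign = side of CL): 1:-C, 2:-B, 3:+C, 4:+B, 5:+A, 6:+A, 7:-B, 8:+B, 9:+C, 10:+C, 11:+C, 12:-C, 13:-C, 14:-C
Rule 2 (two of three consecutive points beyond the same 2σ limit) is satisfied at point 6.

rule 2 at point 6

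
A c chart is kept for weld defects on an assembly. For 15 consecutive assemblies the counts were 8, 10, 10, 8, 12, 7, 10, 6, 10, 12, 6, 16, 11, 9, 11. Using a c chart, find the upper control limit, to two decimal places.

19.09

c̄ = (8 + 10 + 10 + 8 + 12 + 7 + 10 + 6 + 10 + 12 + 6 + 16 + 11 + 9 + 11) / 15 = 146 / 15 = 9.7333
UCL = c̄ + 3√c̄ = 9.7333 + 3 × √9.7333 = 9.7333 + 3 × 3.1198 = 19.0928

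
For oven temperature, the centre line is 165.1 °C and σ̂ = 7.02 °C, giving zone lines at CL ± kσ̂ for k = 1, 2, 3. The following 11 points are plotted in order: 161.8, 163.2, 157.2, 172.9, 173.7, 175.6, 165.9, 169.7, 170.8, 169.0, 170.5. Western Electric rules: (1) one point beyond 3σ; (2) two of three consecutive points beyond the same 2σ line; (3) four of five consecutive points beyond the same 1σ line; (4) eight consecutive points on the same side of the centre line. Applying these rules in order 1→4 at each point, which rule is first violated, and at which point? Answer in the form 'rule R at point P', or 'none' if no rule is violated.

Zone of each point (C = within 1σ̂, B = 1σ̂–2σ̂, A = 2σ̂–3σ̂, * = beyond 3σ̂; sign = side of CL): 1:-C, 2:-C, 3:-B, 4:+B, 5:+B, 6:+B, 7:+C, 8:+C, 9:+C, 10:+C, 11:+C
Rule 4 (eight consecutive points on the same side of the centre line) is satisfied at point 11.

rule 4 at point 11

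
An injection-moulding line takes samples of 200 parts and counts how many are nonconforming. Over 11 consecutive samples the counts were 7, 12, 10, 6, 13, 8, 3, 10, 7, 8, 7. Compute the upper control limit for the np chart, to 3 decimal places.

p̄ = Σdᵢ / (k·n) = 91 / (11 × 200) = 0.04136
UCL = np̄ + 3·√(np̄(1−p̄)) = 8.2727 + 3 × √(8.2727×0.95864) = 8.2727 + 3 × 2.8161 = 16.7211

16.721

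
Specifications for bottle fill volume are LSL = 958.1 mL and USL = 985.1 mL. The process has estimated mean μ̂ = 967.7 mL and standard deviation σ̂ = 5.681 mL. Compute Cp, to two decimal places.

0.79

Cp = (USL − LSL) / (6σ̂) = (985.1 − 958.1) / (6 × 5.681) = 27.0000 / 34.0860 = 0.7921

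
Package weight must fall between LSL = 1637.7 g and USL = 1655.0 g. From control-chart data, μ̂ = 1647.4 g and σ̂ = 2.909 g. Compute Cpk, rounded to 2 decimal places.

0.87

Cpu = (USL − μ̂) / (3σ̂) = (1655.0 − 1647.4) / (3 × 2.909) = 0.8709; Cpl = (μ̂ − LSL) / (3σ̂) = (1647.4 − 1637.7) / (3 × 2.909) = 1.1115; Cpk = min(Cpu, Cpl) = 0.8709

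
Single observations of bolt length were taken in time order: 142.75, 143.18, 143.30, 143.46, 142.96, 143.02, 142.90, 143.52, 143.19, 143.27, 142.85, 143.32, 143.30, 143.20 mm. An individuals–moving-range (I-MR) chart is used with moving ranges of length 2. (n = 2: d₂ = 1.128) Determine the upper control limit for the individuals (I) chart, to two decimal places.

X̄ = (142.75 + 143.18 + 143.30 + 143.46 + 142.96 + 143.02 + 142.90 + 143.52 + 143.19 + 143.27 + 142.85 + 143.32 + 143.30 + 143.20) / 14 = 143.1586
Moving ranges: 0.43, 0.12, 0.16, 0.50, 0.06, 0.12, 0.62, 0.33, 0.08, 0.42, 0.47, 0.02, 0.10; M̄R̄ = 3.4300 / 13 = 0.2638
UCL = X̄ + 3·M̄R̄/d₂ = 143.1586 + 3 × 0.2638 / 1.128 = 143.8603

143.86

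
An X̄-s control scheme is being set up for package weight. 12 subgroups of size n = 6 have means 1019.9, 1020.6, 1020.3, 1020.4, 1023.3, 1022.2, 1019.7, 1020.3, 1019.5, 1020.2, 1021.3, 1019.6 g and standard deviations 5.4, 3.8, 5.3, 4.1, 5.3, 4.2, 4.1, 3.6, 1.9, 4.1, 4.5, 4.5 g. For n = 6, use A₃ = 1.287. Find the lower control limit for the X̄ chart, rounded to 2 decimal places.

1015.16

X̄̄ = (1019.9 + 1020.6 + 1020.3 + 1020.4 + 1023.3 + 1022.2 + 1019.7 + 1020.3 + 1019.5 + 1020.2 + 1021.3 + 1019.6) / 12 = 1020.6083
s̄ = (5.4 + 3.8 + 5.3 + 4.1 + 5.3 + 4.2 + 4.1 + 3.6 + 1.9 + 4.1 + 4.5 + 4.5) / 12 = 4.2333
LCL = X̄̄ − A₃·s̄ = 1020.6083 − 1.287 × 4.2333 = 1015.1600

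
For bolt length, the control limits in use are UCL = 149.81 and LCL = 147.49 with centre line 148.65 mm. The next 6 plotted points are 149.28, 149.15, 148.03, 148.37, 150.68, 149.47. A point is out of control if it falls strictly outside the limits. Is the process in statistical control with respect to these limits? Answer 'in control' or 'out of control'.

Compare each point to [147.49, 149.81]: sample 5 = 150.68 > UCL.

out of control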